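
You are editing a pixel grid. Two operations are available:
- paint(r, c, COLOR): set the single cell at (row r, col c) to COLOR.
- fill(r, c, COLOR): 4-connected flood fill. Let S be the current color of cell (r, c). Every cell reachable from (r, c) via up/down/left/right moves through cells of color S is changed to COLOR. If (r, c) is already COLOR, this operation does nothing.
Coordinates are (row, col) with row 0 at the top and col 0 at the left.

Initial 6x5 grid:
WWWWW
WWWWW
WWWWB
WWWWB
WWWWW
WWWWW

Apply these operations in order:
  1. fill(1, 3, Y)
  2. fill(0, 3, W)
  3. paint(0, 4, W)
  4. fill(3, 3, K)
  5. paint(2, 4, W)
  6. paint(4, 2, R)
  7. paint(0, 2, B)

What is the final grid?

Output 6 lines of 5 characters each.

After op 1 fill(1,3,Y) [28 cells changed]:
YYYYY
YYYYY
YYYYB
YYYYB
YYYYY
YYYYY
After op 2 fill(0,3,W) [28 cells changed]:
WWWWW
WWWWW
WWWWB
WWWWB
WWWWW
WWWWW
After op 3 paint(0,4,W):
WWWWW
WWWWW
WWWWB
WWWWB
WWWWW
WWWWW
After op 4 fill(3,3,K) [28 cells changed]:
KKKKK
KKKKK
KKKKB
KKKKB
KKKKK
KKKKK
After op 5 paint(2,4,W):
KKKKK
KKKKK
KKKKW
KKKKB
KKKKK
KKKKK
After op 6 paint(4,2,R):
KKKKK
KKKKK
KKKKW
KKKKB
KKRKK
KKKKK
After op 7 paint(0,2,B):
KKBKK
KKKKK
KKKKW
KKKKB
KKRKK
KKKKK

Answer: KKBKK
KKKKK
KKKKW
KKKKB
KKRKK
KKKKK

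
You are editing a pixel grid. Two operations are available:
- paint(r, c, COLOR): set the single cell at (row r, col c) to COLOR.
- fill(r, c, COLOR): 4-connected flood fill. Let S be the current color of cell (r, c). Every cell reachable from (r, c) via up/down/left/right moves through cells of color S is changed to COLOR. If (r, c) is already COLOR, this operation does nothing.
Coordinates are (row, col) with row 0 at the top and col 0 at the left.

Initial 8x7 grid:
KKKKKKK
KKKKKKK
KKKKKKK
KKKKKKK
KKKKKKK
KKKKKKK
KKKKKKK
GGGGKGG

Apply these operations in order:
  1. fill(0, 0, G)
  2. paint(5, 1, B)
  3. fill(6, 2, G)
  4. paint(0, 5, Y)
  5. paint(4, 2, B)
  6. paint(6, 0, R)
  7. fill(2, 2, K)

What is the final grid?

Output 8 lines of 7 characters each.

After op 1 fill(0,0,G) [50 cells changed]:
GGGGGGG
GGGGGGG
GGGGGGG
GGGGGGG
GGGGGGG
GGGGGGG
GGGGGGG
GGGGGGG
After op 2 paint(5,1,B):
GGGGGGG
GGGGGGG
GGGGGGG
GGGGGGG
GGGGGGG
GBGGGGG
GGGGGGG
GGGGGGG
After op 3 fill(6,2,G) [0 cells changed]:
GGGGGGG
GGGGGGG
GGGGGGG
GGGGGGG
GGGGGGG
GBGGGGG
GGGGGGG
GGGGGGG
After op 4 paint(0,5,Y):
GGGGGYG
GGGGGGG
GGGGGGG
GGGGGGG
GGGGGGG
GBGGGGG
GGGGGGG
GGGGGGG
After op 5 paint(4,2,B):
GGGGGYG
GGGGGGG
GGGGGGG
GGGGGGG
GGBGGGG
GBGGGGG
GGGGGGG
GGGGGGG
After op 6 paint(6,0,R):
GGGGGYG
GGGGGGG
GGGGGGG
GGGGGGG
GGBGGGG
GBGGGGG
RGGGGGG
GGGGGGG
After op 7 fill(2,2,K) [52 cells changed]:
KKKKKYK
KKKKKKK
KKKKKKK
KKKKKKK
KKBKKKK
KBKKKKK
RKKKKKK
KKKKKKK

Answer: KKKKKYK
KKKKKKK
KKKKKKK
KKKKKKK
KKBKKKK
KBKKKKK
RKKKKKK
KKKKKKK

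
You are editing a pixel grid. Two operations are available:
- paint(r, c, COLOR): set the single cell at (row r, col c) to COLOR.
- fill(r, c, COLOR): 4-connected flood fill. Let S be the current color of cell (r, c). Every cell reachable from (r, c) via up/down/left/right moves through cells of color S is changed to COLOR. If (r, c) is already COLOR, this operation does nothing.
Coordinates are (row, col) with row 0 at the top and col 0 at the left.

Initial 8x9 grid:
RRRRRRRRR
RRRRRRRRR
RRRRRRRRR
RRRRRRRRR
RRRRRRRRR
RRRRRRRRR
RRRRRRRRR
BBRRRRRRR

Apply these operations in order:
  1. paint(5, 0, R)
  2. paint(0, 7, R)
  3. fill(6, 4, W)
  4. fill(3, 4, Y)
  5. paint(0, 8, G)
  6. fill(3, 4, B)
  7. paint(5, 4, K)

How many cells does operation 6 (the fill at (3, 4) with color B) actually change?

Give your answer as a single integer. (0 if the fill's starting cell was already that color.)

Answer: 69

Derivation:
After op 1 paint(5,0,R):
RRRRRRRRR
RRRRRRRRR
RRRRRRRRR
RRRRRRRRR
RRRRRRRRR
RRRRRRRRR
RRRRRRRRR
BBRRRRRRR
After op 2 paint(0,7,R):
RRRRRRRRR
RRRRRRRRR
RRRRRRRRR
RRRRRRRRR
RRRRRRRRR
RRRRRRRRR
RRRRRRRRR
BBRRRRRRR
After op 3 fill(6,4,W) [70 cells changed]:
WWWWWWWWW
WWWWWWWWW
WWWWWWWWW
WWWWWWWWW
WWWWWWWWW
WWWWWWWWW
WWWWWWWWW
BBWWWWWWW
After op 4 fill(3,4,Y) [70 cells changed]:
YYYYYYYYY
YYYYYYYYY
YYYYYYYYY
YYYYYYYYY
YYYYYYYYY
YYYYYYYYY
YYYYYYYYY
BBYYYYYYY
After op 5 paint(0,8,G):
YYYYYYYYG
YYYYYYYYY
YYYYYYYYY
YYYYYYYYY
YYYYYYYYY
YYYYYYYYY
YYYYYYYYY
BBYYYYYYY
After op 6 fill(3,4,B) [69 cells changed]:
BBBBBBBBG
BBBBBBBBB
BBBBBBBBB
BBBBBBBBB
BBBBBBBBB
BBBBBBBBB
BBBBBBBBB
BBBBBBBBB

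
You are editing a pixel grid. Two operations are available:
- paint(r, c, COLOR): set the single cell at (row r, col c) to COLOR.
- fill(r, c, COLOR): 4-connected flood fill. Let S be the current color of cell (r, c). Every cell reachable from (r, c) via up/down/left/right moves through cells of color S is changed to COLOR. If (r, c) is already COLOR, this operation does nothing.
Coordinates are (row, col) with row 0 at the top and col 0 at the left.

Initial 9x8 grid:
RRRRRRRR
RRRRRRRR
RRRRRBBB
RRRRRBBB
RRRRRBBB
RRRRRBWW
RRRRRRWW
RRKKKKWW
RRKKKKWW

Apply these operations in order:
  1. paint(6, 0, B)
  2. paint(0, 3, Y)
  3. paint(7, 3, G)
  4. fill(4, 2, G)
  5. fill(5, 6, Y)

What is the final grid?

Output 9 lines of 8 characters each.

After op 1 paint(6,0,B):
RRRRRRRR
RRRRRRRR
RRRRRBBB
RRRRRBBB
RRRRRBBB
RRRRRBWW
BRRRRRWW
RRKKKKWW
RRKKKKWW
After op 2 paint(0,3,Y):
RRRYRRRR
RRRRRRRR
RRRRRBBB
RRRRRBBB
RRRRRBBB
RRRRRBWW
BRRRRRWW
RRKKKKWW
RRKKKKWW
After op 3 paint(7,3,G):
RRRYRRRR
RRRRRRRR
RRRRRBBB
RRRRRBBB
RRRRRBBB
RRRRRBWW
BRRRRRWW
RRKGKKWW
RRKKKKWW
After op 4 fill(4,2,G) [44 cells changed]:
GGGYGGGG
GGGGGGGG
GGGGGBBB
GGGGGBBB
GGGGGBBB
GGGGGBWW
BGGGGGWW
GGKGKKWW
GGKKKKWW
After op 5 fill(5,6,Y) [8 cells changed]:
GGGYGGGG
GGGGGGGG
GGGGGBBB
GGGGGBBB
GGGGGBBB
GGGGGBYY
BGGGGGYY
GGKGKKYY
GGKKKKYY

Answer: GGGYGGGG
GGGGGGGG
GGGGGBBB
GGGGGBBB
GGGGGBBB
GGGGGBYY
BGGGGGYY
GGKGKKYY
GGKKKKYY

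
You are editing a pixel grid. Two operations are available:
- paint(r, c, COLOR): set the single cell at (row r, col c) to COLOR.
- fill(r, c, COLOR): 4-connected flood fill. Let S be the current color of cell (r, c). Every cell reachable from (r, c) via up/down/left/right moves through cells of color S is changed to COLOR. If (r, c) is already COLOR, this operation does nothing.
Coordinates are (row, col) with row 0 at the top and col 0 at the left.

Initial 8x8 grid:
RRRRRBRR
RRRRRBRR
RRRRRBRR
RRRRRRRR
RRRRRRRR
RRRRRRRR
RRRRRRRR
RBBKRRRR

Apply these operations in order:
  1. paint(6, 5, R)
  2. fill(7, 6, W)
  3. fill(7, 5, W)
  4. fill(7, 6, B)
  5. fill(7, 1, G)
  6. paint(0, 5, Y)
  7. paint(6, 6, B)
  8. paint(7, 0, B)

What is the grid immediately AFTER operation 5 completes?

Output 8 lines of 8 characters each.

Answer: GGGGGGGG
GGGGGGGG
GGGGGGGG
GGGGGGGG
GGGGGGGG
GGGGGGGG
GGGGGGGG
GGGKGGGG

Derivation:
After op 1 paint(6,5,R):
RRRRRBRR
RRRRRBRR
RRRRRBRR
RRRRRRRR
RRRRRRRR
RRRRRRRR
RRRRRRRR
RBBKRRRR
After op 2 fill(7,6,W) [58 cells changed]:
WWWWWBWW
WWWWWBWW
WWWWWBWW
WWWWWWWW
WWWWWWWW
WWWWWWWW
WWWWWWWW
WBBKWWWW
After op 3 fill(7,5,W) [0 cells changed]:
WWWWWBWW
WWWWWBWW
WWWWWBWW
WWWWWWWW
WWWWWWWW
WWWWWWWW
WWWWWWWW
WBBKWWWW
After op 4 fill(7,6,B) [58 cells changed]:
BBBBBBBB
BBBBBBBB
BBBBBBBB
BBBBBBBB
BBBBBBBB
BBBBBBBB
BBBBBBBB
BBBKBBBB
After op 5 fill(7,1,G) [63 cells changed]:
GGGGGGGG
GGGGGGGG
GGGGGGGG
GGGGGGGG
GGGGGGGG
GGGGGGGG
GGGGGGGG
GGGKGGGG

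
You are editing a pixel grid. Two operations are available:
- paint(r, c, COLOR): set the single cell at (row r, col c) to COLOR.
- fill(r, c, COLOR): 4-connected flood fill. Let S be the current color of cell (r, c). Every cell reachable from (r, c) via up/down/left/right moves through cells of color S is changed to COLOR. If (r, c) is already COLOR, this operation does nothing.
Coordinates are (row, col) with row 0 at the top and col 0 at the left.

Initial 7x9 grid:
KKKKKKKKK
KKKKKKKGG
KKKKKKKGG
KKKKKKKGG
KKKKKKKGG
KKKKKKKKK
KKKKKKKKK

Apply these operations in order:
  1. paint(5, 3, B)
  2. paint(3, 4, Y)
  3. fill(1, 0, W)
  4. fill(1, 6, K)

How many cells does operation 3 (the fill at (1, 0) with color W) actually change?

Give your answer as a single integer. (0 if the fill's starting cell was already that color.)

Answer: 53

Derivation:
After op 1 paint(5,3,B):
KKKKKKKKK
KKKKKKKGG
KKKKKKKGG
KKKKKKKGG
KKKKKKKGG
KKKBKKKKK
KKKKKKKKK
After op 2 paint(3,4,Y):
KKKKKKKKK
KKKKKKKGG
KKKKKKKGG
KKKKYKKGG
KKKKKKKGG
KKKBKKKKK
KKKKKKKKK
After op 3 fill(1,0,W) [53 cells changed]:
WWWWWWWWW
WWWWWWWGG
WWWWWWWGG
WWWWYWWGG
WWWWWWWGG
WWWBWWWWW
WWWWWWWWW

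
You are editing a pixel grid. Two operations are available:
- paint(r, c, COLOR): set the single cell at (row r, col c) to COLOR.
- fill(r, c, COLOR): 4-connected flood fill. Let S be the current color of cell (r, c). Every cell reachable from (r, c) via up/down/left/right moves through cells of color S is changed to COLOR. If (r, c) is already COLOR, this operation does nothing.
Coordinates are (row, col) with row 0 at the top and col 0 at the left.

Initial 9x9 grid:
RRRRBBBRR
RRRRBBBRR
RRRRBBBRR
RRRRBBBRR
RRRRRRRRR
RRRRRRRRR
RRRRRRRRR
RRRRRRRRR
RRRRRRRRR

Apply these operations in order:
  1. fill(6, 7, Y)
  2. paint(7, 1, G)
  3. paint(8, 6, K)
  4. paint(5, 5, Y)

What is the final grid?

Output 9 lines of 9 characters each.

After op 1 fill(6,7,Y) [69 cells changed]:
YYYYBBBYY
YYYYBBBYY
YYYYBBBYY
YYYYBBBYY
YYYYYYYYY
YYYYYYYYY
YYYYYYYYY
YYYYYYYYY
YYYYYYYYY
After op 2 paint(7,1,G):
YYYYBBBYY
YYYYBBBYY
YYYYBBBYY
YYYYBBBYY
YYYYYYYYY
YYYYYYYYY
YYYYYYYYY
YGYYYYYYY
YYYYYYYYY
After op 3 paint(8,6,K):
YYYYBBBYY
YYYYBBBYY
YYYYBBBYY
YYYYBBBYY
YYYYYYYYY
YYYYYYYYY
YYYYYYYYY
YGYYYYYYY
YYYYYYKYY
After op 4 paint(5,5,Y):
YYYYBBBYY
YYYYBBBYY
YYYYBBBYY
YYYYBBBYY
YYYYYYYYY
YYYYYYYYY
YYYYYYYYY
YGYYYYYYY
YYYYYYKYY

Answer: YYYYBBBYY
YYYYBBBYY
YYYYBBBYY
YYYYBBBYY
YYYYYYYYY
YYYYYYYYY
YYYYYYYYY
YGYYYYYYY
YYYYYYKYY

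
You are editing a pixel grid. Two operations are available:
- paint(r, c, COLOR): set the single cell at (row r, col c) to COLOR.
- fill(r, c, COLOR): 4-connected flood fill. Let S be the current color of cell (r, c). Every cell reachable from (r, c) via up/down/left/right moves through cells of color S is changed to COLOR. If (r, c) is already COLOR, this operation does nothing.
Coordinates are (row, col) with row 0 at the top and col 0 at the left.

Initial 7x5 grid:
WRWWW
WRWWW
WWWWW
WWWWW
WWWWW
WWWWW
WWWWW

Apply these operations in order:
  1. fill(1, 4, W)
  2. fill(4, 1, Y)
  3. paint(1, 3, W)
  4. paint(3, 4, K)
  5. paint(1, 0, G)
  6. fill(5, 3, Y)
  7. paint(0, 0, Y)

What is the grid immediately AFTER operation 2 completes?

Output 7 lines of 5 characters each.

After op 1 fill(1,4,W) [0 cells changed]:
WRWWW
WRWWW
WWWWW
WWWWW
WWWWW
WWWWW
WWWWW
After op 2 fill(4,1,Y) [33 cells changed]:
YRYYY
YRYYY
YYYYY
YYYYY
YYYYY
YYYYY
YYYYY

Answer: YRYYY
YRYYY
YYYYY
YYYYY
YYYYY
YYYYY
YYYYY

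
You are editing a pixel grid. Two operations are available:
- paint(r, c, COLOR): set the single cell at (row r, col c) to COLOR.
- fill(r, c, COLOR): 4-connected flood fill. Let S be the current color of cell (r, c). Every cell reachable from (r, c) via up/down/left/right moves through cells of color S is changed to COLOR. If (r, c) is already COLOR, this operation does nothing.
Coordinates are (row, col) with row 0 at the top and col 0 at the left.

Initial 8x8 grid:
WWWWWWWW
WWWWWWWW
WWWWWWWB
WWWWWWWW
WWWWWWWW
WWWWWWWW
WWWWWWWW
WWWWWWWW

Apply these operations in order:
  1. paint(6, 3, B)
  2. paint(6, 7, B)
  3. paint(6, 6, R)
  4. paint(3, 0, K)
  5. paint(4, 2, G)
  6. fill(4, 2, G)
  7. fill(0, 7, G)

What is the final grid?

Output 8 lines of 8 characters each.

Answer: GGGGGGGG
GGGGGGGG
GGGGGGGB
KGGGGGGG
GGGGGGGG
GGGGGGGG
GGGBGGRB
GGGGGGGG

Derivation:
After op 1 paint(6,3,B):
WWWWWWWW
WWWWWWWW
WWWWWWWB
WWWWWWWW
WWWWWWWW
WWWWWWWW
WWWBWWWW
WWWWWWWW
After op 2 paint(6,7,B):
WWWWWWWW
WWWWWWWW
WWWWWWWB
WWWWWWWW
WWWWWWWW
WWWWWWWW
WWWBWWWB
WWWWWWWW
After op 3 paint(6,6,R):
WWWWWWWW
WWWWWWWW
WWWWWWWB
WWWWWWWW
WWWWWWWW
WWWWWWWW
WWWBWWRB
WWWWWWWW
After op 4 paint(3,0,K):
WWWWWWWW
WWWWWWWW
WWWWWWWB
KWWWWWWW
WWWWWWWW
WWWWWWWW
WWWBWWRB
WWWWWWWW
After op 5 paint(4,2,G):
WWWWWWWW
WWWWWWWW
WWWWWWWB
KWWWWWWW
WWGWWWWW
WWWWWWWW
WWWBWWRB
WWWWWWWW
After op 6 fill(4,2,G) [0 cells changed]:
WWWWWWWW
WWWWWWWW
WWWWWWWB
KWWWWWWW
WWGWWWWW
WWWWWWWW
WWWBWWRB
WWWWWWWW
After op 7 fill(0,7,G) [58 cells changed]:
GGGGGGGG
GGGGGGGG
GGGGGGGB
KGGGGGGG
GGGGGGGG
GGGGGGGG
GGGBGGRB
GGGGGGGG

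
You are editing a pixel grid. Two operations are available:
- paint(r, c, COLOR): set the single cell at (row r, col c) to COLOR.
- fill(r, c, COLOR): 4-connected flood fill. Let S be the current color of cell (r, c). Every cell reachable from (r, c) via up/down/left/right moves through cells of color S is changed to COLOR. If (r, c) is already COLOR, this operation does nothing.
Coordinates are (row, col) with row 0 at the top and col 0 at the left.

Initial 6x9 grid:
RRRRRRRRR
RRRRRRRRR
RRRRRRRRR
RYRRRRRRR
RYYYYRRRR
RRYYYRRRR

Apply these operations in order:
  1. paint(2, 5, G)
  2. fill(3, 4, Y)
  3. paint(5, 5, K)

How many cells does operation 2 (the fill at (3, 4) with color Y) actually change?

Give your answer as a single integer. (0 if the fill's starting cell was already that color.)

Answer: 45

Derivation:
After op 1 paint(2,5,G):
RRRRRRRRR
RRRRRRRRR
RRRRRGRRR
RYRRRRRRR
RYYYYRRRR
RRYYYRRRR
After op 2 fill(3,4,Y) [45 cells changed]:
YYYYYYYYY
YYYYYYYYY
YYYYYGYYY
YYYYYYYYY
YYYYYYYYY
YYYYYYYYY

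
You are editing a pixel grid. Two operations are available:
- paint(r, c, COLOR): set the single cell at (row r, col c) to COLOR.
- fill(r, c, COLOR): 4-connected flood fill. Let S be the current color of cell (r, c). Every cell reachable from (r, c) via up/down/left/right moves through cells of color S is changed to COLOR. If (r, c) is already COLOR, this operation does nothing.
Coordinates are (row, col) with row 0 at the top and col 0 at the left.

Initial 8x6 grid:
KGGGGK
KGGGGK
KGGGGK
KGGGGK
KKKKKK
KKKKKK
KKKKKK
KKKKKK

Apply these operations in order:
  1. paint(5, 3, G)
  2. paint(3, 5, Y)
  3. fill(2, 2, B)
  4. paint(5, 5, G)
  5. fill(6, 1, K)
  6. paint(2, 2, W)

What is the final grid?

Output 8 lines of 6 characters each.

After op 1 paint(5,3,G):
KGGGGK
KGGGGK
KGGGGK
KGGGGK
KKKKKK
KKKGKK
KKKKKK
KKKKKK
After op 2 paint(3,5,Y):
KGGGGK
KGGGGK
KGGGGK
KGGGGY
KKKKKK
KKKGKK
KKKKKK
KKKKKK
After op 3 fill(2,2,B) [16 cells changed]:
KBBBBK
KBBBBK
KBBBBK
KBBBBY
KKKKKK
KKKGKK
KKKKKK
KKKKKK
After op 4 paint(5,5,G):
KBBBBK
KBBBBK
KBBBBK
KBBBBY
KKKKKK
KKKGKG
KKKKKK
KKKKKK
After op 5 fill(6,1,K) [0 cells changed]:
KBBBBK
KBBBBK
KBBBBK
KBBBBY
KKKKKK
KKKGKG
KKKKKK
KKKKKK
After op 6 paint(2,2,W):
KBBBBK
KBBBBK
KBWBBK
KBBBBY
KKKKKK
KKKGKG
KKKKKK
KKKKKK

Answer: KBBBBK
KBBBBK
KBWBBK
KBBBBY
KKKKKK
KKKGKG
KKKKKK
KKKKKK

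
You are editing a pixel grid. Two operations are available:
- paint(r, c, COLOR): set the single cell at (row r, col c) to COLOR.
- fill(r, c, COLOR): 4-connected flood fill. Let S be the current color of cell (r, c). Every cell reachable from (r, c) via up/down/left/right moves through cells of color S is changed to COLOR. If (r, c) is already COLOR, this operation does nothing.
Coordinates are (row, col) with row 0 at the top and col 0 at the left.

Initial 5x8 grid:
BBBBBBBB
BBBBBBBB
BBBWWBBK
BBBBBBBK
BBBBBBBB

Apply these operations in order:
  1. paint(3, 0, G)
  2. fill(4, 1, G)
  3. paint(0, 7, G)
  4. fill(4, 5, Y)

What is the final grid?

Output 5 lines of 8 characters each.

Answer: YYYYYYYY
YYYYYYYY
YYYWWYYK
YYYYYYYK
YYYYYYYY

Derivation:
After op 1 paint(3,0,G):
BBBBBBBB
BBBBBBBB
BBBWWBBK
GBBBBBBK
BBBBBBBB
After op 2 fill(4,1,G) [35 cells changed]:
GGGGGGGG
GGGGGGGG
GGGWWGGK
GGGGGGGK
GGGGGGGG
After op 3 paint(0,7,G):
GGGGGGGG
GGGGGGGG
GGGWWGGK
GGGGGGGK
GGGGGGGG
After op 4 fill(4,5,Y) [36 cells changed]:
YYYYYYYY
YYYYYYYY
YYYWWYYK
YYYYYYYK
YYYYYYYY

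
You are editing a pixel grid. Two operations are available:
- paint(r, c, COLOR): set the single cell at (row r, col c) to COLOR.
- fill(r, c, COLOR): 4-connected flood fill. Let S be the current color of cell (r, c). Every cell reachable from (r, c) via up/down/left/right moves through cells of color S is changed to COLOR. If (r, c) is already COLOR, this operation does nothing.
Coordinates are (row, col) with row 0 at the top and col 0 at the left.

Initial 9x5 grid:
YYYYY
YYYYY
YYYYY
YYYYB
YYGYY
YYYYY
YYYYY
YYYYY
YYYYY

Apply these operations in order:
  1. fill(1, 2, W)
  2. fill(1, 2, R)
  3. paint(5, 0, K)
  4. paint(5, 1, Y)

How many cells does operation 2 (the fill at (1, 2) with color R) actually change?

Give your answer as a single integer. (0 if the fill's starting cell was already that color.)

Answer: 43

Derivation:
After op 1 fill(1,2,W) [43 cells changed]:
WWWWW
WWWWW
WWWWW
WWWWB
WWGWW
WWWWW
WWWWW
WWWWW
WWWWW
After op 2 fill(1,2,R) [43 cells changed]:
RRRRR
RRRRR
RRRRR
RRRRB
RRGRR
RRRRR
RRRRR
RRRRR
RRRRR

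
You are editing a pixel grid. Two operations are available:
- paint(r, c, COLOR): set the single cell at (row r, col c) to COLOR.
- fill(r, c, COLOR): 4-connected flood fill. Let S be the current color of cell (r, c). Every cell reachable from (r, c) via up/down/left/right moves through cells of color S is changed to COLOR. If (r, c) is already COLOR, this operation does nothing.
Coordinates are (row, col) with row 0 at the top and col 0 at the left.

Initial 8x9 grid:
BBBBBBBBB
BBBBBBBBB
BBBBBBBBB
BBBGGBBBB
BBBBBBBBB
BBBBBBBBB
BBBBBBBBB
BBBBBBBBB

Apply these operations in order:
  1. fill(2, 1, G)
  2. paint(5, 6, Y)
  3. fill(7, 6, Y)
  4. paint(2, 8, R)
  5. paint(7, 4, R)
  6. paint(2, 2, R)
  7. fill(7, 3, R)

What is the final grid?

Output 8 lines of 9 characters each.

After op 1 fill(2,1,G) [70 cells changed]:
GGGGGGGGG
GGGGGGGGG
GGGGGGGGG
GGGGGGGGG
GGGGGGGGG
GGGGGGGGG
GGGGGGGGG
GGGGGGGGG
After op 2 paint(5,6,Y):
GGGGGGGGG
GGGGGGGGG
GGGGGGGGG
GGGGGGGGG
GGGGGGGGG
GGGGGGYGG
GGGGGGGGG
GGGGGGGGG
After op 3 fill(7,6,Y) [71 cells changed]:
YYYYYYYYY
YYYYYYYYY
YYYYYYYYY
YYYYYYYYY
YYYYYYYYY
YYYYYYYYY
YYYYYYYYY
YYYYYYYYY
After op 4 paint(2,8,R):
YYYYYYYYY
YYYYYYYYY
YYYYYYYYR
YYYYYYYYY
YYYYYYYYY
YYYYYYYYY
YYYYYYYYY
YYYYYYYYY
After op 5 paint(7,4,R):
YYYYYYYYY
YYYYYYYYY
YYYYYYYYR
YYYYYYYYY
YYYYYYYYY
YYYYYYYYY
YYYYYYYYY
YYYYRYYYY
After op 6 paint(2,2,R):
YYYYYYYYY
YYYYYYYYY
YYRYYYYYR
YYYYYYYYY
YYYYYYYYY
YYYYYYYYY
YYYYYYYYY
YYYYRYYYY
After op 7 fill(7,3,R) [69 cells changed]:
RRRRRRRRR
RRRRRRRRR
RRRRRRRRR
RRRRRRRRR
RRRRRRRRR
RRRRRRRRR
RRRRRRRRR
RRRRRRRRR

Answer: RRRRRRRRR
RRRRRRRRR
RRRRRRRRR
RRRRRRRRR
RRRRRRRRR
RRRRRRRRR
RRRRRRRRR
RRRRRRRRR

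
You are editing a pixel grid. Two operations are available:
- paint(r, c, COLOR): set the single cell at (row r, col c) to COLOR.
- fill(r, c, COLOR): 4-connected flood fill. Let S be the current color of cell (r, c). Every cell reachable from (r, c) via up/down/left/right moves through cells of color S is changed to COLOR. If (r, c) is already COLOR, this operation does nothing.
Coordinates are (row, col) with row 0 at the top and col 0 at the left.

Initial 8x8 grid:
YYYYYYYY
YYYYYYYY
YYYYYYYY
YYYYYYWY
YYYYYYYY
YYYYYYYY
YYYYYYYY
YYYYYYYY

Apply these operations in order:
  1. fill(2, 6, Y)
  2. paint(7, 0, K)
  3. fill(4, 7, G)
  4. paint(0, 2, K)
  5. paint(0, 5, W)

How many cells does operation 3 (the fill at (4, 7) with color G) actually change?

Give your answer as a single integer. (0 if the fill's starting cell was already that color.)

After op 1 fill(2,6,Y) [0 cells changed]:
YYYYYYYY
YYYYYYYY
YYYYYYYY
YYYYYYWY
YYYYYYYY
YYYYYYYY
YYYYYYYY
YYYYYYYY
After op 2 paint(7,0,K):
YYYYYYYY
YYYYYYYY
YYYYYYYY
YYYYYYWY
YYYYYYYY
YYYYYYYY
YYYYYYYY
KYYYYYYY
After op 3 fill(4,7,G) [62 cells changed]:
GGGGGGGG
GGGGGGGG
GGGGGGGG
GGGGGGWG
GGGGGGGG
GGGGGGGG
GGGGGGGG
KGGGGGGG

Answer: 62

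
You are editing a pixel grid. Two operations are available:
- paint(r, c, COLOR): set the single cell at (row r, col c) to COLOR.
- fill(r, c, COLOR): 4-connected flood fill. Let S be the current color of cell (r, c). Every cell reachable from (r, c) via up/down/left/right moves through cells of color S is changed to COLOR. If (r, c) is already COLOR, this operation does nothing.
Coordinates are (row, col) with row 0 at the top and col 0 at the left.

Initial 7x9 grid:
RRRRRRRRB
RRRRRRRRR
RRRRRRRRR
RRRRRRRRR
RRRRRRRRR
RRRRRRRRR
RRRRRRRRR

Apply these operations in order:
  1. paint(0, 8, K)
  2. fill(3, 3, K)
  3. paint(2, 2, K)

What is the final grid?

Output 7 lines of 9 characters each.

Answer: KKKKKKKKK
KKKKKKKKK
KKKKKKKKK
KKKKKKKKK
KKKKKKKKK
KKKKKKKKK
KKKKKKKKK

Derivation:
After op 1 paint(0,8,K):
RRRRRRRRK
RRRRRRRRR
RRRRRRRRR
RRRRRRRRR
RRRRRRRRR
RRRRRRRRR
RRRRRRRRR
After op 2 fill(3,3,K) [62 cells changed]:
KKKKKKKKK
KKKKKKKKK
KKKKKKKKK
KKKKKKKKK
KKKKKKKKK
KKKKKKKKK
KKKKKKKKK
After op 3 paint(2,2,K):
KKKKKKKKK
KKKKKKKKK
KKKKKKKKK
KKKKKKKKK
KKKKKKKKK
KKKKKKKKK
KKKKKKKKK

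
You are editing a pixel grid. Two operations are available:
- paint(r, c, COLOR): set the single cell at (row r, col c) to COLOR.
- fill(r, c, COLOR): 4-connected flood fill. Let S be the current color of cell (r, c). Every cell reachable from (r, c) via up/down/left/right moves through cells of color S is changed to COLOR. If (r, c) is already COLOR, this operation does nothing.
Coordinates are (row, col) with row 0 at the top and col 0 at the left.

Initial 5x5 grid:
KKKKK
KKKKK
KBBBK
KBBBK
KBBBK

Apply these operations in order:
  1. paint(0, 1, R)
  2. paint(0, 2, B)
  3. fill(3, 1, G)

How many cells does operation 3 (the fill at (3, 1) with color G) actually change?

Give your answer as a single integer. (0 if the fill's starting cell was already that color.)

After op 1 paint(0,1,R):
KRKKK
KKKKK
KBBBK
KBBBK
KBBBK
After op 2 paint(0,2,B):
KRBKK
KKKKK
KBBBK
KBBBK
KBBBK
After op 3 fill(3,1,G) [9 cells changed]:
KRBKK
KKKKK
KGGGK
KGGGK
KGGGK

Answer: 9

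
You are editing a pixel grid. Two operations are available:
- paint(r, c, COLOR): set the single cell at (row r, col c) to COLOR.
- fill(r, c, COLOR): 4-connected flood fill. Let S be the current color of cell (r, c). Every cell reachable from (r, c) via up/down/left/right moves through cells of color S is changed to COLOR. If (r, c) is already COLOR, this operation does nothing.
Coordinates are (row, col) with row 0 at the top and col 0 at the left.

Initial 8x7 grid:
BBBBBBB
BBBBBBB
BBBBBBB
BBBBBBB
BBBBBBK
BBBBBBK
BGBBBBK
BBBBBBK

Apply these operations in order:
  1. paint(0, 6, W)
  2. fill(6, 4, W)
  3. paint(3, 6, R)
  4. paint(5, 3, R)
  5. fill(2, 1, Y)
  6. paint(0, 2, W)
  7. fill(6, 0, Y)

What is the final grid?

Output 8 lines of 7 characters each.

After op 1 paint(0,6,W):
BBBBBBW
BBBBBBB
BBBBBBB
BBBBBBB
BBBBBBK
BBBBBBK
BGBBBBK
BBBBBBK
After op 2 fill(6,4,W) [50 cells changed]:
WWWWWWW
WWWWWWW
WWWWWWW
WWWWWWW
WWWWWWK
WWWWWWK
WGWWWWK
WWWWWWK
After op 3 paint(3,6,R):
WWWWWWW
WWWWWWW
WWWWWWW
WWWWWWR
WWWWWWK
WWWWWWK
WGWWWWK
WWWWWWK
After op 4 paint(5,3,R):
WWWWWWW
WWWWWWW
WWWWWWW
WWWWWWR
WWWWWWK
WWWRWWK
WGWWWWK
WWWWWWK
After op 5 fill(2,1,Y) [49 cells changed]:
YYYYYYY
YYYYYYY
YYYYYYY
YYYYYYR
YYYYYYK
YYYRYYK
YGYYYYK
YYYYYYK
After op 6 paint(0,2,W):
YYWYYYY
YYYYYYY
YYYYYYY
YYYYYYR
YYYYYYK
YYYRYYK
YGYYYYK
YYYYYYK
After op 7 fill(6,0,Y) [0 cells changed]:
YYWYYYY
YYYYYYY
YYYYYYY
YYYYYYR
YYYYYYK
YYYRYYK
YGYYYYK
YYYYYYK

Answer: YYWYYYY
YYYYYYY
YYYYYYY
YYYYYYR
YYYYYYK
YYYRYYK
YGYYYYK
YYYYYYK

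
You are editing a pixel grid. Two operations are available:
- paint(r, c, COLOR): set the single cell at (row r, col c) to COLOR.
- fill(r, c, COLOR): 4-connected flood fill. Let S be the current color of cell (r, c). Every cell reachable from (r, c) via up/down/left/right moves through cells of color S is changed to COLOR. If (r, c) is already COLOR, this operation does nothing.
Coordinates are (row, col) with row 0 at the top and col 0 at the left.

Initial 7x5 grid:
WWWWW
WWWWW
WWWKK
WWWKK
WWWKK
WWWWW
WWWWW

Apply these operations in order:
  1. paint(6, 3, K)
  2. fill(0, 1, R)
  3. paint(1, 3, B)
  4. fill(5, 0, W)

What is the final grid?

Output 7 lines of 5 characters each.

Answer: WWWWW
WWWBW
WWWKK
WWWKK
WWWKK
WWWWW
WWWKW

Derivation:
After op 1 paint(6,3,K):
WWWWW
WWWWW
WWWKK
WWWKK
WWWKK
WWWWW
WWWKW
After op 2 fill(0,1,R) [28 cells changed]:
RRRRR
RRRRR
RRRKK
RRRKK
RRRKK
RRRRR
RRRKR
After op 3 paint(1,3,B):
RRRRR
RRRBR
RRRKK
RRRKK
RRRKK
RRRRR
RRRKR
After op 4 fill(5,0,W) [27 cells changed]:
WWWWW
WWWBW
WWWKK
WWWKK
WWWKK
WWWWW
WWWKW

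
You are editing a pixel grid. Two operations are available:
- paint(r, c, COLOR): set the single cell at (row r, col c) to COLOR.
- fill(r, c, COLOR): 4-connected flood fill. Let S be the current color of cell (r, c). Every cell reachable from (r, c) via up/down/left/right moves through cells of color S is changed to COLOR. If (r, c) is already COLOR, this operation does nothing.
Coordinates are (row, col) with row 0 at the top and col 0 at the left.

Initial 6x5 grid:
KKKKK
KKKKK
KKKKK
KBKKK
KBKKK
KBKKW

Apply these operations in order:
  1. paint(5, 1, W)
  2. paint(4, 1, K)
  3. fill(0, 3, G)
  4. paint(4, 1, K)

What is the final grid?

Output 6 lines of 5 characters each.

After op 1 paint(5,1,W):
KKKKK
KKKKK
KKKKK
KBKKK
KBKKK
KWKKW
After op 2 paint(4,1,K):
KKKKK
KKKKK
KKKKK
KBKKK
KKKKK
KWKKW
After op 3 fill(0,3,G) [27 cells changed]:
GGGGG
GGGGG
GGGGG
GBGGG
GGGGG
GWGGW
After op 4 paint(4,1,K):
GGGGG
GGGGG
GGGGG
GBGGG
GKGGG
GWGGW

Answer: GGGGG
GGGGG
GGGGG
GBGGG
GKGGG
GWGGW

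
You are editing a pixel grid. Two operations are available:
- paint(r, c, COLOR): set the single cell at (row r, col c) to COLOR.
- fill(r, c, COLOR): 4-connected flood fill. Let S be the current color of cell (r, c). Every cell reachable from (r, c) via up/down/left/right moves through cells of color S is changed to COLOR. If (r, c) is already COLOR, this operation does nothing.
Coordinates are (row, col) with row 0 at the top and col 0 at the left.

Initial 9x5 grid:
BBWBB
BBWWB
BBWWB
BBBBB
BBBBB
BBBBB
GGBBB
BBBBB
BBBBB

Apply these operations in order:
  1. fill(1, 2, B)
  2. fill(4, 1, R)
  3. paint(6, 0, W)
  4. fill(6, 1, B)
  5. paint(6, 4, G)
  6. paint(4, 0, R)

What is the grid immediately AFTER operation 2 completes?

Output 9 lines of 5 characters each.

Answer: RRRRR
RRRRR
RRRRR
RRRRR
RRRRR
RRRRR
GGRRR
RRRRR
RRRRR

Derivation:
After op 1 fill(1,2,B) [5 cells changed]:
BBBBB
BBBBB
BBBBB
BBBBB
BBBBB
BBBBB
GGBBB
BBBBB
BBBBB
After op 2 fill(4,1,R) [43 cells changed]:
RRRRR
RRRRR
RRRRR
RRRRR
RRRRR
RRRRR
GGRRR
RRRRR
RRRRR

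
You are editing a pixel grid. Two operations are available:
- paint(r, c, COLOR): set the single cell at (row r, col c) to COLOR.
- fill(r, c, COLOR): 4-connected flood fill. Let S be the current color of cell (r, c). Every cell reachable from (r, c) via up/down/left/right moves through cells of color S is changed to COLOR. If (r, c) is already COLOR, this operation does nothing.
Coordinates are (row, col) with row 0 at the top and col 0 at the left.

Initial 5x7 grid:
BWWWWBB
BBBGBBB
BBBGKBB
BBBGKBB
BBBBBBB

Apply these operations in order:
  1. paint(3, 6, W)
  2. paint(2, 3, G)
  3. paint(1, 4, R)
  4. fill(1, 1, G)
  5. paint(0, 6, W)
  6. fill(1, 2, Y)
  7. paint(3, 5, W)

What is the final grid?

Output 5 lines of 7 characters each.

After op 1 paint(3,6,W):
BWWWWBB
BBBGBBB
BBBGKBB
BBBGKBW
BBBBBBB
After op 2 paint(2,3,G):
BWWWWBB
BBBGBBB
BBBGKBB
BBBGKBW
BBBBBBB
After op 3 paint(1,4,R):
BWWWWBB
BBBGRBB
BBBGKBB
BBBGKBW
BBBBBBB
After op 4 fill(1,1,G) [24 cells changed]:
GWWWWGG
GGGGRGG
GGGGKGG
GGGGKGW
GGGGGGG
After op 5 paint(0,6,W):
GWWWWGW
GGGGRGG
GGGGKGG
GGGGKGW
GGGGGGG
After op 6 fill(1,2,Y) [26 cells changed]:
YWWWWYW
YYYYRYY
YYYYKYY
YYYYKYW
YYYYYYY
After op 7 paint(3,5,W):
YWWWWYW
YYYYRYY
YYYYKYY
YYYYKWW
YYYYYYY

Answer: YWWWWYW
YYYYRYY
YYYYKYY
YYYYKWW
YYYYYYY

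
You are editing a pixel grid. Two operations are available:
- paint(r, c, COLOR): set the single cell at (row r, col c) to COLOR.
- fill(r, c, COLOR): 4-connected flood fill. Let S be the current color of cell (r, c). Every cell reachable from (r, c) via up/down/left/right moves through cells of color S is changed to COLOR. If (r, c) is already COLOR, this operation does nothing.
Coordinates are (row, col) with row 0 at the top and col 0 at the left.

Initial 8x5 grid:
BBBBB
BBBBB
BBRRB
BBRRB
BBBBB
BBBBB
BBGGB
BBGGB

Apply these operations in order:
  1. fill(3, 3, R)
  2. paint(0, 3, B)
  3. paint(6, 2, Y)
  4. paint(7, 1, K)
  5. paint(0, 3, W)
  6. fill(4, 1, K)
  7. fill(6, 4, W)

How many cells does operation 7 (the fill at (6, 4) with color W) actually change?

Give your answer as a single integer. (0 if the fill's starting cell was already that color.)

After op 1 fill(3,3,R) [0 cells changed]:
BBBBB
BBBBB
BBRRB
BBRRB
BBBBB
BBBBB
BBGGB
BBGGB
After op 2 paint(0,3,B):
BBBBB
BBBBB
BBRRB
BBRRB
BBBBB
BBBBB
BBGGB
BBGGB
After op 3 paint(6,2,Y):
BBBBB
BBBBB
BBRRB
BBRRB
BBBBB
BBBBB
BBYGB
BBGGB
After op 4 paint(7,1,K):
BBBBB
BBBBB
BBRRB
BBRRB
BBBBB
BBBBB
BBYGB
BKGGB
After op 5 paint(0,3,W):
BBBWB
BBBBB
BBRRB
BBRRB
BBBBB
BBBBB
BBYGB
BKGGB
After op 6 fill(4,1,K) [30 cells changed]:
KKKWK
KKKKK
KKRRK
KKRRK
KKKKK
KKKKK
KKYGK
KKGGK
After op 7 fill(6,4,W) [31 cells changed]:
WWWWW
WWWWW
WWRRW
WWRRW
WWWWW
WWWWW
WWYGW
WWGGW

Answer: 31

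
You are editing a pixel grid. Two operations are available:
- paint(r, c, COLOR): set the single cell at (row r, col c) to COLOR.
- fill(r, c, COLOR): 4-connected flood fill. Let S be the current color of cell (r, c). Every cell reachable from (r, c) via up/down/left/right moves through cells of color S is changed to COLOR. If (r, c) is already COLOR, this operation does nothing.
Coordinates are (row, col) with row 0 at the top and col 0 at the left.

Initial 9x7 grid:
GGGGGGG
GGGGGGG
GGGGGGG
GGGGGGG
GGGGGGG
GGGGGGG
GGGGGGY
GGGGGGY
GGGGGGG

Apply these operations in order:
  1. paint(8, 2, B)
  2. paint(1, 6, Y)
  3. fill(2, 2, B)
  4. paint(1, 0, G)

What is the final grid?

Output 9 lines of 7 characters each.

Answer: BBBBBBB
GBBBBBY
BBBBBBB
BBBBBBB
BBBBBBB
BBBBBBB
BBBBBBY
BBBBBBY
BBBBBBB

Derivation:
After op 1 paint(8,2,B):
GGGGGGG
GGGGGGG
GGGGGGG
GGGGGGG
GGGGGGG
GGGGGGG
GGGGGGY
GGGGGGY
GGBGGGG
After op 2 paint(1,6,Y):
GGGGGGG
GGGGGGY
GGGGGGG
GGGGGGG
GGGGGGG
GGGGGGG
GGGGGGY
GGGGGGY
GGBGGGG
After op 3 fill(2,2,B) [59 cells changed]:
BBBBBBB
BBBBBBY
BBBBBBB
BBBBBBB
BBBBBBB
BBBBBBB
BBBBBBY
BBBBBBY
BBBBBBB
After op 4 paint(1,0,G):
BBBBBBB
GBBBBBY
BBBBBBB
BBBBBBB
BBBBBBB
BBBBBBB
BBBBBBY
BBBBBBY
BBBBBBB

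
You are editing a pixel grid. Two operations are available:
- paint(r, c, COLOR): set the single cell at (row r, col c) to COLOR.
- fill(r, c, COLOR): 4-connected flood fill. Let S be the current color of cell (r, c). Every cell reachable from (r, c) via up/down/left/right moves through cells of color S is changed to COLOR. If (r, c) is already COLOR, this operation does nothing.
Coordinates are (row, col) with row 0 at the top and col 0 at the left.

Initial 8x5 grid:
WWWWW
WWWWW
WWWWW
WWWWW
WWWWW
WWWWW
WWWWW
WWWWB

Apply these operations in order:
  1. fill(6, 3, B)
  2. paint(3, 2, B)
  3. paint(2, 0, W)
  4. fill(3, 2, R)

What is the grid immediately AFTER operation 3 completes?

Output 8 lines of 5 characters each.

After op 1 fill(6,3,B) [39 cells changed]:
BBBBB
BBBBB
BBBBB
BBBBB
BBBBB
BBBBB
BBBBB
BBBBB
After op 2 paint(3,2,B):
BBBBB
BBBBB
BBBBB
BBBBB
BBBBB
BBBBB
BBBBB
BBBBB
After op 3 paint(2,0,W):
BBBBB
BBBBB
WBBBB
BBBBB
BBBBB
BBBBB
BBBBB
BBBBB

Answer: BBBBB
BBBBB
WBBBB
BBBBB
BBBBB
BBBBB
BBBBB
BBBBB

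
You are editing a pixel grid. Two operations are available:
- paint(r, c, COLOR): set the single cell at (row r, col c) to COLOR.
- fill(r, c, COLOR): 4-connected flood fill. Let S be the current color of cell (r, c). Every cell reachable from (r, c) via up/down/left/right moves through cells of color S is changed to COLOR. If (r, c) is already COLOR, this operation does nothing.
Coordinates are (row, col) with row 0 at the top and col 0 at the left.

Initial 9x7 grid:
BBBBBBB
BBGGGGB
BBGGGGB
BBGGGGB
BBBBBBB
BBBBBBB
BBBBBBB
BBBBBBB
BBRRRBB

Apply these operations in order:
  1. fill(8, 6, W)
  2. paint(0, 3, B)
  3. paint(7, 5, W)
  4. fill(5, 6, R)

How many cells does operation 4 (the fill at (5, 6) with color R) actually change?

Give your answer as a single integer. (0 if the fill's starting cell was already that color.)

Answer: 47

Derivation:
After op 1 fill(8,6,W) [48 cells changed]:
WWWWWWW
WWGGGGW
WWGGGGW
WWGGGGW
WWWWWWW
WWWWWWW
WWWWWWW
WWWWWWW
WWRRRWW
After op 2 paint(0,3,B):
WWWBWWW
WWGGGGW
WWGGGGW
WWGGGGW
WWWWWWW
WWWWWWW
WWWWWWW
WWWWWWW
WWRRRWW
After op 3 paint(7,5,W):
WWWBWWW
WWGGGGW
WWGGGGW
WWGGGGW
WWWWWWW
WWWWWWW
WWWWWWW
WWWWWWW
WWRRRWW
After op 4 fill(5,6,R) [47 cells changed]:
RRRBRRR
RRGGGGR
RRGGGGR
RRGGGGR
RRRRRRR
RRRRRRR
RRRRRRR
RRRRRRR
RRRRRRR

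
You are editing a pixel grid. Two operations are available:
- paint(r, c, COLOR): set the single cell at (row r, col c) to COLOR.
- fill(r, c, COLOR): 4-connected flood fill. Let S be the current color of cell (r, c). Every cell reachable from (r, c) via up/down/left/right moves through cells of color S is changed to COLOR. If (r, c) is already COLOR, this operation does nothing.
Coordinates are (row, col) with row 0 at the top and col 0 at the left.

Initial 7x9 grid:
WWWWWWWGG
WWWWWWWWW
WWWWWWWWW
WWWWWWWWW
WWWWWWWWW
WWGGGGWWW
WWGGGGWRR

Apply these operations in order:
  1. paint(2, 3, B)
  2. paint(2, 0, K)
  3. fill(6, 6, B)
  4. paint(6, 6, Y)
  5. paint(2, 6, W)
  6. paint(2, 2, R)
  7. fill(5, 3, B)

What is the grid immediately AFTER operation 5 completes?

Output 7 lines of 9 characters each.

Answer: BBBBBBBGG
BBBBBBBBB
KBBBBBWBB
BBBBBBBBB
BBBBBBBBB
BBGGGGBBB
BBGGGGYRR

Derivation:
After op 1 paint(2,3,B):
WWWWWWWGG
WWWWWWWWW
WWWBWWWWW
WWWWWWWWW
WWWWWWWWW
WWGGGGWWW
WWGGGGWRR
After op 2 paint(2,0,K):
WWWWWWWGG
WWWWWWWWW
KWWBWWWWW
WWWWWWWWW
WWWWWWWWW
WWGGGGWWW
WWGGGGWRR
After op 3 fill(6,6,B) [49 cells changed]:
BBBBBBBGG
BBBBBBBBB
KBBBBBBBB
BBBBBBBBB
BBBBBBBBB
BBGGGGBBB
BBGGGGBRR
After op 4 paint(6,6,Y):
BBBBBBBGG
BBBBBBBBB
KBBBBBBBB
BBBBBBBBB
BBBBBBBBB
BBGGGGBBB
BBGGGGYRR
After op 5 paint(2,6,W):
BBBBBBBGG
BBBBBBBBB
KBBBBBWBB
BBBBBBBBB
BBBBBBBBB
BBGGGGBBB
BBGGGGYRR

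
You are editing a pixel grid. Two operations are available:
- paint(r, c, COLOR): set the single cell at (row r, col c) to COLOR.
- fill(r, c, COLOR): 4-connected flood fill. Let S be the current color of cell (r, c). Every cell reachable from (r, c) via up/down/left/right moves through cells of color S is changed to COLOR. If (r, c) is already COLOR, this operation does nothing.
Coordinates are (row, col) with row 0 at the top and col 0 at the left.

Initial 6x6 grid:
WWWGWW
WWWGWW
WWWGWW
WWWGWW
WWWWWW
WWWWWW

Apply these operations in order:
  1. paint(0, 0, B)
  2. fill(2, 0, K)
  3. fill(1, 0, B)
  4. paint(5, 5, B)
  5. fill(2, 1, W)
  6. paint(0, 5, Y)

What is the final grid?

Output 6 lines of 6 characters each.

After op 1 paint(0,0,B):
BWWGWW
WWWGWW
WWWGWW
WWWGWW
WWWWWW
WWWWWW
After op 2 fill(2,0,K) [31 cells changed]:
BKKGKK
KKKGKK
KKKGKK
KKKGKK
KKKKKK
KKKKKK
After op 3 fill(1,0,B) [31 cells changed]:
BBBGBB
BBBGBB
BBBGBB
BBBGBB
BBBBBB
BBBBBB
After op 4 paint(5,5,B):
BBBGBB
BBBGBB
BBBGBB
BBBGBB
BBBBBB
BBBBBB
After op 5 fill(2,1,W) [32 cells changed]:
WWWGWW
WWWGWW
WWWGWW
WWWGWW
WWWWWW
WWWWWW
After op 6 paint(0,5,Y):
WWWGWY
WWWGWW
WWWGWW
WWWGWW
WWWWWW
WWWWWW

Answer: WWWGWY
WWWGWW
WWWGWW
WWWGWW
WWWWWW
WWWWWW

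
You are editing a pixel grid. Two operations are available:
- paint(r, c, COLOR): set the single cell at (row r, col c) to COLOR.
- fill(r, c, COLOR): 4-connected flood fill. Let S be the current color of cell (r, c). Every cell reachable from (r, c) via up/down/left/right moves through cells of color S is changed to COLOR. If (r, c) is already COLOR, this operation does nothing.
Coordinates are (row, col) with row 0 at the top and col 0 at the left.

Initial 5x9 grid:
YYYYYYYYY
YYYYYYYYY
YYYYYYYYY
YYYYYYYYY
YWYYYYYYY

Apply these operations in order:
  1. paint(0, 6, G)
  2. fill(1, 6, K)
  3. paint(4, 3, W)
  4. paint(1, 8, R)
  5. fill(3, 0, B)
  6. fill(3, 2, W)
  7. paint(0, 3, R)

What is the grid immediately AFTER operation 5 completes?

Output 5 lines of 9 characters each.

After op 1 paint(0,6,G):
YYYYYYGYY
YYYYYYYYY
YYYYYYYYY
YYYYYYYYY
YWYYYYYYY
After op 2 fill(1,6,K) [43 cells changed]:
KKKKKKGKK
KKKKKKKKK
KKKKKKKKK
KKKKKKKKK
KWKKKKKKK
After op 3 paint(4,3,W):
KKKKKKGKK
KKKKKKKKK
KKKKKKKKK
KKKKKKKKK
KWKWKKKKK
After op 4 paint(1,8,R):
KKKKKKGKK
KKKKKKKKR
KKKKKKKKK
KKKKKKKKK
KWKWKKKKK
After op 5 fill(3,0,B) [41 cells changed]:
BBBBBBGBB
BBBBBBBBR
BBBBBBBBB
BBBBBBBBB
BWBWBBBBB

Answer: BBBBBBGBB
BBBBBBBBR
BBBBBBBBB
BBBBBBBBB
BWBWBBBBB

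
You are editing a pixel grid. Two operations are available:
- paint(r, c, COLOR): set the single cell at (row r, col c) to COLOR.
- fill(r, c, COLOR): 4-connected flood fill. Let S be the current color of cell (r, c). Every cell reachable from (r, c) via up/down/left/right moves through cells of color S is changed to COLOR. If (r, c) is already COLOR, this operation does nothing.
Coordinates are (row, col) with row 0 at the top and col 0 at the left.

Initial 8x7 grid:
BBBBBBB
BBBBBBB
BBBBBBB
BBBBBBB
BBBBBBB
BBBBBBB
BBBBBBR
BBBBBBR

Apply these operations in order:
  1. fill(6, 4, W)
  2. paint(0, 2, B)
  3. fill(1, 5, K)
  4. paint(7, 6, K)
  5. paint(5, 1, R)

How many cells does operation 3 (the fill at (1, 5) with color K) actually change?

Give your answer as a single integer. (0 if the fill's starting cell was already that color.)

After op 1 fill(6,4,W) [54 cells changed]:
WWWWWWW
WWWWWWW
WWWWWWW
WWWWWWW
WWWWWWW
WWWWWWW
WWWWWWR
WWWWWWR
After op 2 paint(0,2,B):
WWBWWWW
WWWWWWW
WWWWWWW
WWWWWWW
WWWWWWW
WWWWWWW
WWWWWWR
WWWWWWR
After op 3 fill(1,5,K) [53 cells changed]:
KKBKKKK
KKKKKKK
KKKKKKK
KKKKKKK
KKKKKKK
KKKKKKK
KKKKKKR
KKKKKKR

Answer: 53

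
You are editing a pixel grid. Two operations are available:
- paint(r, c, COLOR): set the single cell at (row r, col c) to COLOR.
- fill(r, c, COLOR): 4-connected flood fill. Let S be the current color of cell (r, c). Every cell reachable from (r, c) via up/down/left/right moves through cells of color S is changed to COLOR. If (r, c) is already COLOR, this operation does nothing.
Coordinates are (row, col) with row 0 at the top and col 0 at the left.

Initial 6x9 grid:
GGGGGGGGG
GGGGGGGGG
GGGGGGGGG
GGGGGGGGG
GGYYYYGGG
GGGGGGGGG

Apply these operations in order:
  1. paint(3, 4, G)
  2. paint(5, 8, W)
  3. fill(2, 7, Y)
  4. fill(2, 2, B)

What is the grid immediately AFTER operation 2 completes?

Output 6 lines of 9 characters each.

After op 1 paint(3,4,G):
GGGGGGGGG
GGGGGGGGG
GGGGGGGGG
GGGGGGGGG
GGYYYYGGG
GGGGGGGGG
After op 2 paint(5,8,W):
GGGGGGGGG
GGGGGGGGG
GGGGGGGGG
GGGGGGGGG
GGYYYYGGG
GGGGGGGGW

Answer: GGGGGGGGG
GGGGGGGGG
GGGGGGGGG
GGGGGGGGG
GGYYYYGGG
GGGGGGGGW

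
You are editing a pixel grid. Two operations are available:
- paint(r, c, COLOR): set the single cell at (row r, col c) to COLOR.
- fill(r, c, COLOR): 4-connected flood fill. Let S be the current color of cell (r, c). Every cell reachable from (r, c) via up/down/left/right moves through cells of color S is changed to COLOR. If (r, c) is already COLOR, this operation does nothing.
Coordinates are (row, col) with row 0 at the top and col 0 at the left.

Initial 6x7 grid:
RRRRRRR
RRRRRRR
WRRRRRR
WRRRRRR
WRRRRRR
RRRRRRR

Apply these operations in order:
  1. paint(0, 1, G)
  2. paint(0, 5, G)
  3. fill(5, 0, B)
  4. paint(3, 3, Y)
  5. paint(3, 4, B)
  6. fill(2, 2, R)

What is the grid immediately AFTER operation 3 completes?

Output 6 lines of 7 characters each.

Answer: BGBBBGB
BBBBBBB
WBBBBBB
WBBBBBB
WBBBBBB
BBBBBBB

Derivation:
After op 1 paint(0,1,G):
RGRRRRR
RRRRRRR
WRRRRRR
WRRRRRR
WRRRRRR
RRRRRRR
After op 2 paint(0,5,G):
RGRRRGR
RRRRRRR
WRRRRRR
WRRRRRR
WRRRRRR
RRRRRRR
After op 3 fill(5,0,B) [37 cells changed]:
BGBBBGB
BBBBBBB
WBBBBBB
WBBBBBB
WBBBBBB
BBBBBBB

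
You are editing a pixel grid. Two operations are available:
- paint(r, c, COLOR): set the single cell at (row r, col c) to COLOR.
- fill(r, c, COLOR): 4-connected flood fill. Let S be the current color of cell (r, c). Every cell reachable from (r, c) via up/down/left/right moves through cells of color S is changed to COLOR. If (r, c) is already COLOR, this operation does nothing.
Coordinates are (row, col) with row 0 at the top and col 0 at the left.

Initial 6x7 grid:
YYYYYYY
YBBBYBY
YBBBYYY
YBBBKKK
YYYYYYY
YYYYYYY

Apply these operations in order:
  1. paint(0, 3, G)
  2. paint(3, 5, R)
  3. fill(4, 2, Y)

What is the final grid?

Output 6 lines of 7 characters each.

After op 1 paint(0,3,G):
YYYGYYY
YBBBYBY
YBBBYYY
YBBBKKK
YYYYYYY
YYYYYYY
After op 2 paint(3,5,R):
YYYGYYY
YBBBYBY
YBBBYYY
YBBBKRK
YYYYYYY
YYYYYYY
After op 3 fill(4,2,Y) [0 cells changed]:
YYYGYYY
YBBBYBY
YBBBYYY
YBBBKRK
YYYYYYY
YYYYYYY

Answer: YYYGYYY
YBBBYBY
YBBBYYY
YBBBKRK
YYYYYYY
YYYYYYY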